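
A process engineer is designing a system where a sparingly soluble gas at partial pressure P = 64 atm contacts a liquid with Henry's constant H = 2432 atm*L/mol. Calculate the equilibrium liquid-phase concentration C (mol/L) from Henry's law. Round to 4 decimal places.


C = P / H
C = 64 / 2432
C = 0.0263 mol/L


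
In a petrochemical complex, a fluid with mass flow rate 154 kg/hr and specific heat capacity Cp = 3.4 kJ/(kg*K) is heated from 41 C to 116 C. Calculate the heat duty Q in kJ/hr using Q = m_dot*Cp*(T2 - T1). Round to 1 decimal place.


Q = m_dot * Cp * (T2 - T1)
Q = 154 * 3.4 * (116 - 41)
Q = 154 * 3.4 * 75
Q = 39270.0 kJ/hr


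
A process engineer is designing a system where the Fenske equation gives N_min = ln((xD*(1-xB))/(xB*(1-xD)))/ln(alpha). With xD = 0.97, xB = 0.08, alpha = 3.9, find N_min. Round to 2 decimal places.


N_min = ln((xD*(1-xB))/(xB*(1-xD))) / ln(alpha)
Numerator inside ln: 0.8924 / 0.0024 = 371.833333
ln(371.833333) = 5.918446
ln(alpha) = ln(3.9) = 1.360977
N_min = 5.918446 / 1.360977 = 4.35


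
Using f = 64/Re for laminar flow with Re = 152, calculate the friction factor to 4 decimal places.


f = 64 / Re
f = 64 / 152
f = 0.4211


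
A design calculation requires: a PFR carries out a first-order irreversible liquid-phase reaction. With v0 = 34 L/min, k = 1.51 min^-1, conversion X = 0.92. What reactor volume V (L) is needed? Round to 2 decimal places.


V = (v0/k) * ln(1/(1-X))
V = (34/1.51) * ln(1/(1-0.92))
V = 22.516556 * ln(12.5)
V = 22.516556 * 2.525729
V = 56.87 L


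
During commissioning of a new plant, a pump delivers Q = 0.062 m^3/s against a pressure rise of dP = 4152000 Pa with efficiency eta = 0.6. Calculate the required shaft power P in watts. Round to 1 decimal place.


P = Q * dP / eta
P = 0.062 * 4152000 / 0.6
P = 257424.0 / 0.6
P = 429040.0 W


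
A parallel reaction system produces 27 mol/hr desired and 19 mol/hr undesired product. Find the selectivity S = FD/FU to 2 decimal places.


S = desired product rate / undesired product rate
S = 27 / 19
S = 1.42


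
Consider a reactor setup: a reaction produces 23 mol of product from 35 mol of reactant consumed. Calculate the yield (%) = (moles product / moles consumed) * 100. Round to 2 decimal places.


Yield = (moles product / moles consumed) * 100%
Yield = (23 / 35) * 100
Yield = 0.6571 * 100
Yield = 65.71%


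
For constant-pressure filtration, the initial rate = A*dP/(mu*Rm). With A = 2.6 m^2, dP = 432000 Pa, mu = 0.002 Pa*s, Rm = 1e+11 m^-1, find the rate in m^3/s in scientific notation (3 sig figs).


rate = A * dP / (mu * Rm)
rate = 2.6 * 432000 / (0.002 * 1e+11)
rate = 1123200.0 / 2.000e+08
rate = 5.62e-03 m^3/s


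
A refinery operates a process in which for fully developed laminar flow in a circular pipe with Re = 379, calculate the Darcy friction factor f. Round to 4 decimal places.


f = 64 / Re
f = 64 / 379
f = 0.1689


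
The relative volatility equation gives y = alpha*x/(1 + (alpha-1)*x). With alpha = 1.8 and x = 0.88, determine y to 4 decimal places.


y = alpha*x / (1 + (alpha-1)*x)
y = 1.8*0.88 / (1 + (1.8-1)*0.88)
y = 1.584 / (1 + 0.704)
y = 1.584 / 1.704
y = 0.9296


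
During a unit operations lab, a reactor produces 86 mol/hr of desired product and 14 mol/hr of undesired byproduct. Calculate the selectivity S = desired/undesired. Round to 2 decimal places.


S = desired product rate / undesired product rate
S = 86 / 14
S = 6.14


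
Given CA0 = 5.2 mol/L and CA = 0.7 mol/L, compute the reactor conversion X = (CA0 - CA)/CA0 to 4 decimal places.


X = (CA0 - CA) / CA0
X = (5.2 - 0.7) / 5.2
X = 4.5 / 5.2
X = 0.8654


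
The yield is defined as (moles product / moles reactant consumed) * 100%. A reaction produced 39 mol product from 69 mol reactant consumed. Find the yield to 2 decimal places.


Yield = (moles product / moles consumed) * 100%
Yield = (39 / 69) * 100
Yield = 0.5652 * 100
Yield = 56.52%


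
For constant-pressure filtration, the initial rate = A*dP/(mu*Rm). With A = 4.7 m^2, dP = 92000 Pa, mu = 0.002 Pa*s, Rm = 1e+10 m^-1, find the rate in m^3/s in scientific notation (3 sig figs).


rate = A * dP / (mu * Rm)
rate = 4.7 * 92000 / (0.002 * 1e+10)
rate = 432400.0 / 2.000e+07
rate = 2.16e-02 m^3/s


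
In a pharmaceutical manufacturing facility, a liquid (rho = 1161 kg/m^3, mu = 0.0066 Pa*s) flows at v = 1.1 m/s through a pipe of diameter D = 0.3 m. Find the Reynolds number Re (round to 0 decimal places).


Re = rho * v * D / mu
Re = 1161 * 1.1 * 0.3 / 0.0066
Re = 383.13 / 0.0066
Re = 58050


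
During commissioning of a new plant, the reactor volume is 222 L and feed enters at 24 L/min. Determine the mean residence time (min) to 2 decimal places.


tau = V / v0
tau = 222 / 24
tau = 9.25 min


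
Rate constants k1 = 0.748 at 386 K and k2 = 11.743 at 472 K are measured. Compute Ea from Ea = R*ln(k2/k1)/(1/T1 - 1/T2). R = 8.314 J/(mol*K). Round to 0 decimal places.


Ea = R * ln(k2/k1) / (1/T1 - 1/T2)
ln(k2/k1) = ln(11.743/0.748) = 2.7536096
1/T1 - 1/T2 = 1/386 - 1/472 = 0.000472029507
Ea = 8.314 * 2.7536096 / 0.000472029507
Ea = 48500 J/mol


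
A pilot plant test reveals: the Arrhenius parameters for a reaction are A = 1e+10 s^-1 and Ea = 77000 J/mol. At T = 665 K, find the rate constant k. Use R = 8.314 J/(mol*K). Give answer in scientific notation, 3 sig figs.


k = A * exp(-Ea/(R*T))
k = 1e+10 * exp(-77000 / (8.314 * 665))
k = 1e+10 * exp(-13.927048)
k = 8.94e+03


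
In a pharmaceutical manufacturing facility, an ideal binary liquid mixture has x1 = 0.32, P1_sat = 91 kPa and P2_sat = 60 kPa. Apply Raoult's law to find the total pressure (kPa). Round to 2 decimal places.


P = x1*P1_sat + x2*P2_sat
x2 = 1 - x1 = 1 - 0.32 = 0.68
P = 0.32*91 + 0.68*60
P = 29.12 + 40.8
P = 69.92 kPa


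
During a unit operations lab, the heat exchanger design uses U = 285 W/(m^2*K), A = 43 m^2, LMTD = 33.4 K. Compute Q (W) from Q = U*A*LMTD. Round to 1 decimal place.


Q = U * A * LMTD
Q = 285 * 43 * 33.4
Q = 409317.0 W


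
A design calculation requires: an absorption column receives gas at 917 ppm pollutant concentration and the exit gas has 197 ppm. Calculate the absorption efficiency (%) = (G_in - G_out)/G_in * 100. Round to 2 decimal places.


Efficiency = (G_in - G_out) / G_in * 100%
Efficiency = (917 - 197) / 917 * 100
Efficiency = 720 / 917 * 100
Efficiency = 78.52%


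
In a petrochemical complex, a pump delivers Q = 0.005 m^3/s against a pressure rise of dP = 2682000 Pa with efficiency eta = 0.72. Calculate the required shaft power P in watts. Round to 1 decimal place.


P = Q * dP / eta
P = 0.005 * 2682000 / 0.72
P = 13410.0 / 0.72
P = 18625.0 W


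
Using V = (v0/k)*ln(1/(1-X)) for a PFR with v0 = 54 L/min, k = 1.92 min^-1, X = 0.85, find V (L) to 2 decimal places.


V = (v0/k) * ln(1/(1-X))
V = (54/1.92) * ln(1/(1-0.85))
V = 28.125 * ln(6.666667)
V = 28.125 * 1.89712
V = 53.36 L


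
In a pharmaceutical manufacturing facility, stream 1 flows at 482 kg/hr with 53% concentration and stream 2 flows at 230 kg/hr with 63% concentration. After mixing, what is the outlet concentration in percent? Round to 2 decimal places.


Mass balance on solute: F1*x1 + F2*x2 = F3*x3
F3 = F1 + F2 = 482 + 230 = 712 kg/hr
x3 = (F1*x1 + F2*x2)/F3
x3 = (482*0.53 + 230*0.63) / 712
x3 = 56.23%


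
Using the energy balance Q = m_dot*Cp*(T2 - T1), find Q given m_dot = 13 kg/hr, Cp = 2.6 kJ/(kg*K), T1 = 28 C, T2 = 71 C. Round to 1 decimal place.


Q = m_dot * Cp * (T2 - T1)
Q = 13 * 2.6 * (71 - 28)
Q = 13 * 2.6 * 43
Q = 1453.4 kJ/hr


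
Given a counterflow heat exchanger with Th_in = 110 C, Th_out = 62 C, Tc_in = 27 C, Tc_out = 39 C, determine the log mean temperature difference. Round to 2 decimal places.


dT1 = Th_in - Tc_out = 110 - 39 = 71
dT2 = Th_out - Tc_in = 62 - 27 = 35
LMTD = (dT1 - dT2) / ln(dT1/dT2)
LMTD = (71 - 35) / ln(71/35)
LMTD = 50.90 K


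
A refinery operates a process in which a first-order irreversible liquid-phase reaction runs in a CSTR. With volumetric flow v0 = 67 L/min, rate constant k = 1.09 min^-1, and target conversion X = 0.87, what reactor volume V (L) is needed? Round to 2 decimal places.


V = v0 * X / (k * (1 - X))
V = 67 * 0.87 / (1.09 * (1 - 0.87))
V = 58.29 / (1.09 * 0.13)
V = 58.29 / 0.1417
V = 411.36 L


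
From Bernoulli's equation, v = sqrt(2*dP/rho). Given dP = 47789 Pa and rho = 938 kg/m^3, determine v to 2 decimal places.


v = sqrt(2*dP/rho)
v = sqrt(2*47789/938)
v = sqrt(101.895522)
v = 10.09 m/s


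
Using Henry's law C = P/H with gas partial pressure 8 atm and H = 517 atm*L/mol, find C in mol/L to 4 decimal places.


C = P / H
C = 8 / 517
C = 0.0155 mol/L


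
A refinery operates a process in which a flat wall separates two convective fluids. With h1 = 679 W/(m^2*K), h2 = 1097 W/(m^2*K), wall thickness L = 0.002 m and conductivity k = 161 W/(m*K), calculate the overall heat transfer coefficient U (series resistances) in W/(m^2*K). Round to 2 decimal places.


1/U = 1/h1 + L/k + 1/h2
1/U = 1/679 + 0.002/161 + 1/1097
1/U = 0.0014727541 + 1.24224e-05 + 0.000911577
1/U = 0.0023967535
U = 417.23 W/(m^2*K)


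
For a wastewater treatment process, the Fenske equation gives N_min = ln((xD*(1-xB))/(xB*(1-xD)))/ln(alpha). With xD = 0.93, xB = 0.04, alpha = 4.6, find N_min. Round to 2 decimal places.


N_min = ln((xD*(1-xB))/(xB*(1-xD))) / ln(alpha)
Numerator inside ln: 0.8928 / 0.0028 = 318.857143
ln(318.857143) = 5.764743
ln(alpha) = ln(4.6) = 1.526056
N_min = 5.764743 / 1.526056 = 3.78


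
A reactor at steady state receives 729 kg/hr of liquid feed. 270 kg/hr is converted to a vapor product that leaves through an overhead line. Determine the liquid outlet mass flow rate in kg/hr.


Steady-state mass balance on the main outlet: F_out = F_in - F_removed
F_out = 729 - 270
F_out = 459 kg/hr


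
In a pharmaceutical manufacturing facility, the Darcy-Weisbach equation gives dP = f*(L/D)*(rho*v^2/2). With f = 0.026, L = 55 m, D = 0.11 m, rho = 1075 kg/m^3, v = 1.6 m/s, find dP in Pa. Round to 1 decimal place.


dP = f * (L/D) * (rho*v^2/2)
dP = 0.026 * (55/0.11) * (1075*1.6^2/2)
L/D = 500.0
rho*v^2/2 = 1075*2.56/2 = 1376.0
dP = 0.026 * 500.0 * 1376.0
dP = 17888.0 Pa


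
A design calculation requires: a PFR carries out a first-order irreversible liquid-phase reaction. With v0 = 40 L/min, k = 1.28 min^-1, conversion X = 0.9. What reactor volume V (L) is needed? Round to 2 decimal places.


V = (v0/k) * ln(1/(1-X))
V = (40/1.28) * ln(1/(1-0.9))
V = 31.25 * ln(10.0)
V = 31.25 * 2.302585
V = 71.96 L


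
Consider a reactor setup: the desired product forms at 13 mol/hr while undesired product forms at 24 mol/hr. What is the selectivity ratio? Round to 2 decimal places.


S = desired product rate / undesired product rate
S = 13 / 24
S = 0.54


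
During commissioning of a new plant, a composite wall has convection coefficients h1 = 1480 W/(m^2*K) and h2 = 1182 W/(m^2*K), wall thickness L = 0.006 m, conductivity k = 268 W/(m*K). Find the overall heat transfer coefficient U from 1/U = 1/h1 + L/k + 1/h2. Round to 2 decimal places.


1/U = 1/h1 + L/k + 1/h2
1/U = 1/1480 + 0.006/268 + 1/1182
1/U = 0.0006756757 + 2.23881e-05 + 0.0008460237
1/U = 0.0015440875
U = 647.63 W/(m^2*K)


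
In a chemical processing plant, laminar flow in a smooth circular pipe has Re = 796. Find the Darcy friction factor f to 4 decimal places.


f = 64 / Re
f = 64 / 796
f = 0.0804


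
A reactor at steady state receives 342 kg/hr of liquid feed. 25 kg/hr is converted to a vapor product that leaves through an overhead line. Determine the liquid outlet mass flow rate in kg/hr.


Steady-state mass balance on the main outlet: F_out = F_in - F_removed
F_out = 342 - 25
F_out = 317 kg/hr


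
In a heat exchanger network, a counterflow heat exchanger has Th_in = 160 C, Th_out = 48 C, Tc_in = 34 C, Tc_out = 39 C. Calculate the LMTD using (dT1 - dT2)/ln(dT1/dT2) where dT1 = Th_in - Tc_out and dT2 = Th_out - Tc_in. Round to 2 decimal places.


dT1 = Th_in - Tc_out = 160 - 39 = 121
dT2 = Th_out - Tc_in = 48 - 34 = 14
LMTD = (dT1 - dT2) / ln(dT1/dT2)
LMTD = (121 - 14) / ln(121/14)
LMTD = 49.61 K


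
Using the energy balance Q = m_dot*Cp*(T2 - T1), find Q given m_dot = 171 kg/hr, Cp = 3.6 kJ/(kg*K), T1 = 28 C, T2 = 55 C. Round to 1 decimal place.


Q = m_dot * Cp * (T2 - T1)
Q = 171 * 3.6 * (55 - 28)
Q = 171 * 3.6 * 27
Q = 16621.2 kJ/hr


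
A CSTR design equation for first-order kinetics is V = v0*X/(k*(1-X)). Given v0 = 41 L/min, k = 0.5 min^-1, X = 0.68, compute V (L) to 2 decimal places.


V = v0 * X / (k * (1 - X))
V = 41 * 0.68 / (0.5 * (1 - 0.68))
V = 27.88 / (0.5 * 0.32)
V = 27.88 / 0.16
V = 174.25 L


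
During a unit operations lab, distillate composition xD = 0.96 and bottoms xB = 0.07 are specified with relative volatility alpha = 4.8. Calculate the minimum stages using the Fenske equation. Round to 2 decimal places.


N_min = ln((xD*(1-xB))/(xB*(1-xD))) / ln(alpha)
Numerator inside ln: 0.8928 / 0.0028 = 318.857143
ln(318.857143) = 5.764743
ln(alpha) = ln(4.8) = 1.568616
N_min = 5.764743 / 1.568616 = 3.68


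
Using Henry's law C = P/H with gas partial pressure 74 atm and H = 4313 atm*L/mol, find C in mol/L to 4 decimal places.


C = P / H
C = 74 / 4313
C = 0.0172 mol/L


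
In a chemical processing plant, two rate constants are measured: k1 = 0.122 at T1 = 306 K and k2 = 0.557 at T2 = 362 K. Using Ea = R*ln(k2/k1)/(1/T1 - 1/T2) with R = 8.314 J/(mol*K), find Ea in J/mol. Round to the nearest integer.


Ea = R * ln(k2/k1) / (1/T1 - 1/T2)
ln(k2/k1) = ln(0.557/0.122) = 1.5185442
1/T1 - 1/T2 = 1/306 - 1/362 = 0.000505542917
Ea = 8.314 * 1.5185442 / 0.000505542917
Ea = 24974 J/mol


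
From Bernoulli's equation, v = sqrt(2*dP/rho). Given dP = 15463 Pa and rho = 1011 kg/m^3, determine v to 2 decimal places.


v = sqrt(2*dP/rho)
v = sqrt(2*15463/1011)
v = sqrt(30.589515)
v = 5.53 m/s


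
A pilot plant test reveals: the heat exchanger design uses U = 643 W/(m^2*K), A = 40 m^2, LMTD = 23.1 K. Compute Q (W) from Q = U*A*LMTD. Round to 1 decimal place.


Q = U * A * LMTD
Q = 643 * 40 * 23.1
Q = 594132.0 W


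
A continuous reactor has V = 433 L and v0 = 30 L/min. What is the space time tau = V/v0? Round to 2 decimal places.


tau = V / v0
tau = 433 / 30
tau = 14.43 min


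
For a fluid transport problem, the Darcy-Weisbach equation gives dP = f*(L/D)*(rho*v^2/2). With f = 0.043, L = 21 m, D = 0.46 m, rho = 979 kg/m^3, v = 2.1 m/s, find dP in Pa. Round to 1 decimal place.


dP = f * (L/D) * (rho*v^2/2)
dP = 0.043 * (21/0.46) * (979*2.1^2/2)
L/D = 45.65217391
rho*v^2/2 = 979*4.41/2 = 2158.695
dP = 0.043 * 45.65217391 * 2158.695
dP = 4237.6 Pa


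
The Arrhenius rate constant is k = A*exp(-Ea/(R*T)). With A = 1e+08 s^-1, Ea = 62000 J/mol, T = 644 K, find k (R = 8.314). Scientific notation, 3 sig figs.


k = A * exp(-Ea/(R*T))
k = 1e+08 * exp(-62000 / (8.314 * 644))
k = 1e+08 * exp(-11.57966)
k = 9.35e+02


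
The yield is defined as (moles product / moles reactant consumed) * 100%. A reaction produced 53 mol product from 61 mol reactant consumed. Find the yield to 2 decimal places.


Yield = (moles product / moles consumed) * 100%
Yield = (53 / 61) * 100
Yield = 0.8689 * 100
Yield = 86.89%


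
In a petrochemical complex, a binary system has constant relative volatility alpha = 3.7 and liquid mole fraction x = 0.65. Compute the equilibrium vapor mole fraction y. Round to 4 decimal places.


y = alpha*x / (1 + (alpha-1)*x)
y = 3.7*0.65 / (1 + (3.7-1)*0.65)
y = 2.405 / (1 + 1.755)
y = 2.405 / 2.755
y = 0.8730


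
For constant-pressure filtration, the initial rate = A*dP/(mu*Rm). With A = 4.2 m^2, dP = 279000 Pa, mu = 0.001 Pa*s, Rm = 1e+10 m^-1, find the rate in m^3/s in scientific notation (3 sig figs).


rate = A * dP / (mu * Rm)
rate = 4.2 * 279000 / (0.001 * 1e+10)
rate = 1171800.0 / 1.000e+07
rate = 1.17e-01 m^3/s


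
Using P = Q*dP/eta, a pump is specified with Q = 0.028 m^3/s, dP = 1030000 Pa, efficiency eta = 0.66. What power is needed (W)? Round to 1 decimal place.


P = Q * dP / eta
P = 0.028 * 1030000 / 0.66
P = 28840.0 / 0.66
P = 43697.0 W


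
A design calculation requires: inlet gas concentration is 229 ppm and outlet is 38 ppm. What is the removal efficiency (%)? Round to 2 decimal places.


Efficiency = (G_in - G_out) / G_in * 100%
Efficiency = (229 - 38) / 229 * 100
Efficiency = 191 / 229 * 100
Efficiency = 83.41%


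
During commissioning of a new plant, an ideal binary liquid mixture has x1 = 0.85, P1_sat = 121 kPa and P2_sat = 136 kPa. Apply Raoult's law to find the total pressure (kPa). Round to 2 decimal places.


P = x1*P1_sat + x2*P2_sat
x2 = 1 - x1 = 1 - 0.85 = 0.15
P = 0.85*121 + 0.15*136
P = 102.85 + 20.4
P = 123.25 kPa


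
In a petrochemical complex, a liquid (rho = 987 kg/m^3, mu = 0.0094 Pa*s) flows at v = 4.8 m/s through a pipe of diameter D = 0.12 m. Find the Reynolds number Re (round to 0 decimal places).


Re = rho * v * D / mu
Re = 987 * 4.8 * 0.12 / 0.0094
Re = 568.512 / 0.0094
Re = 60480


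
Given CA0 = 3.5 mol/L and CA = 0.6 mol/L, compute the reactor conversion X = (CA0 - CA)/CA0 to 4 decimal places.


X = (CA0 - CA) / CA0
X = (3.5 - 0.6) / 3.5
X = 2.9 / 3.5
X = 0.8286


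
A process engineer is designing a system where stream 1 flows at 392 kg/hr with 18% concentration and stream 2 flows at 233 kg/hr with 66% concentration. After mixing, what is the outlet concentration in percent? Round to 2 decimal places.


Mass balance on solute: F1*x1 + F2*x2 = F3*x3
F3 = F1 + F2 = 392 + 233 = 625 kg/hr
x3 = (F1*x1 + F2*x2)/F3
x3 = (392*0.18 + 233*0.66) / 625
x3 = 35.89%


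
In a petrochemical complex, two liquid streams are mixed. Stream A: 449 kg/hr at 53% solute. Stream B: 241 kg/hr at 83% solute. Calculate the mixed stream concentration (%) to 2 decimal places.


Mass balance on solute: F1*x1 + F2*x2 = F3*x3
F3 = F1 + F2 = 449 + 241 = 690 kg/hr
x3 = (F1*x1 + F2*x2)/F3
x3 = (449*0.53 + 241*0.83) / 690
x3 = 63.48%


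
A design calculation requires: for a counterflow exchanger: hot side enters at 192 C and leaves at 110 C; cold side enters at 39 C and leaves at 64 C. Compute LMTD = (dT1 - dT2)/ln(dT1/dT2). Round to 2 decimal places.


dT1 = Th_in - Tc_out = 192 - 64 = 128
dT2 = Th_out - Tc_in = 110 - 39 = 71
LMTD = (dT1 - dT2) / ln(dT1/dT2)
LMTD = (128 - 71) / ln(128/71)
LMTD = 96.72 K


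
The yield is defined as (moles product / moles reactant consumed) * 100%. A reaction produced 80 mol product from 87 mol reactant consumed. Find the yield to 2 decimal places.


Yield = (moles product / moles consumed) * 100%
Yield = (80 / 87) * 100
Yield = 0.9195 * 100
Yield = 91.95%


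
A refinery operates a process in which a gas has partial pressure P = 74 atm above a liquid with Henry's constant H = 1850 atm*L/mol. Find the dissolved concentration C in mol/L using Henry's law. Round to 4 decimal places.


C = P / H
C = 74 / 1850
C = 0.0400 mol/L


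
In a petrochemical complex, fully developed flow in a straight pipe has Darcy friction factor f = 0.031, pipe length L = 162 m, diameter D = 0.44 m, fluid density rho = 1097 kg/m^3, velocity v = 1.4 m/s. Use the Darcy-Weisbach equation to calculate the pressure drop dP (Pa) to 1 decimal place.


dP = f * (L/D) * (rho*v^2/2)
dP = 0.031 * (162/0.44) * (1097*1.4^2/2)
L/D = 368.18181818
rho*v^2/2 = 1097*1.96/2 = 1075.06
dP = 0.031 * 368.18181818 * 1075.06
dP = 12270.3 Pa


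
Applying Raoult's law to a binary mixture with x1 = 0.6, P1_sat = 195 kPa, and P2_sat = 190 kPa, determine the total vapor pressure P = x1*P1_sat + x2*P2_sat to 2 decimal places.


P = x1*P1_sat + x2*P2_sat
x2 = 1 - x1 = 1 - 0.6 = 0.4
P = 0.6*195 + 0.4*190
P = 117.0 + 76.0
P = 193.00 kPa


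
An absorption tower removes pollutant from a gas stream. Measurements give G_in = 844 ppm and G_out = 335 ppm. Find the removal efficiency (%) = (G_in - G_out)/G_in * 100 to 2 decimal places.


Efficiency = (G_in - G_out) / G_in * 100%
Efficiency = (844 - 335) / 844 * 100
Efficiency = 509 / 844 * 100
Efficiency = 60.31%


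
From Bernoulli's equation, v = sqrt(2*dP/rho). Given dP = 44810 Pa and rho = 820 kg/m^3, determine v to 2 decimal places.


v = sqrt(2*dP/rho)
v = sqrt(2*44810/820)
v = sqrt(109.292683)
v = 10.45 m/s


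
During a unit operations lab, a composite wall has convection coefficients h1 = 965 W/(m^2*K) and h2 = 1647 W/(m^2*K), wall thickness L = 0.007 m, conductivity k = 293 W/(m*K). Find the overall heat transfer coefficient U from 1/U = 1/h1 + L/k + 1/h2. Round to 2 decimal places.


1/U = 1/h1 + L/k + 1/h2
1/U = 1/965 + 0.007/293 + 1/1647
1/U = 0.0010362694 + 2.38908e-05 + 0.0006071645
1/U = 0.0016673247
U = 599.76 W/(m^2*K)


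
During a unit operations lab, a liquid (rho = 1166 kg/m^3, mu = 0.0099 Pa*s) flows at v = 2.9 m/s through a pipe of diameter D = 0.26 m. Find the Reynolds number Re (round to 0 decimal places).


Re = rho * v * D / mu
Re = 1166 * 2.9 * 0.26 / 0.0099
Re = 879.164 / 0.0099
Re = 88804


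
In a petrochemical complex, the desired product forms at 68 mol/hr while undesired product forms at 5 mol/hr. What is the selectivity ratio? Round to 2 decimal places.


S = desired product rate / undesired product rate
S = 68 / 5
S = 13.60


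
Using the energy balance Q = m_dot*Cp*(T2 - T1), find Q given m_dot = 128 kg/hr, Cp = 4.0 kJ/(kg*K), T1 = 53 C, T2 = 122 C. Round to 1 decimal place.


Q = m_dot * Cp * (T2 - T1)
Q = 128 * 4.0 * (122 - 53)
Q = 128 * 4.0 * 69
Q = 35328.0 kJ/hr


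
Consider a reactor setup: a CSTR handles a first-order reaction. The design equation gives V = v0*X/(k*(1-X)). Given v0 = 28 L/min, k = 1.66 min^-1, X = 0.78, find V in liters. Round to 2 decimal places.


V = v0 * X / (k * (1 - X))
V = 28 * 0.78 / (1.66 * (1 - 0.78))
V = 21.84 / (1.66 * 0.22)
V = 21.84 / 0.3652
V = 59.80 L


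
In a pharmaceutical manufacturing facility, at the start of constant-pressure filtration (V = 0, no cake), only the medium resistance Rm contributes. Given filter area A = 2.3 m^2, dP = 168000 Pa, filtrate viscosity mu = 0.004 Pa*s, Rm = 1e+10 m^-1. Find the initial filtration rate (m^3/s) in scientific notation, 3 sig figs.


rate = A * dP / (mu * Rm)
rate = 2.3 * 168000 / (0.004 * 1e+10)
rate = 386400.0 / 4.000e+07
rate = 9.66e-03 m^3/s


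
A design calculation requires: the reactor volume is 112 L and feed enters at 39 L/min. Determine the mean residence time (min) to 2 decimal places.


tau = V / v0
tau = 112 / 39
tau = 2.87 min


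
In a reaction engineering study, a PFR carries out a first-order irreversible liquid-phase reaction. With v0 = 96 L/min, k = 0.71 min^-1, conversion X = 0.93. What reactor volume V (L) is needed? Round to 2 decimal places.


V = (v0/k) * ln(1/(1-X))
V = (96/0.71) * ln(1/(1-0.93))
V = 135.211268 * ln(14.285714)
V = 135.211268 * 2.65926
V = 359.56 L


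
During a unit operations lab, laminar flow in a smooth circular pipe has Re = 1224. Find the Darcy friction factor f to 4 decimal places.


f = 64 / Re
f = 64 / 1224
f = 0.0523


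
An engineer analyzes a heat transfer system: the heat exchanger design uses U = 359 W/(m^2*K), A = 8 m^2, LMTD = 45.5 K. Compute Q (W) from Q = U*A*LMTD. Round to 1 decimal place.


Q = U * A * LMTD
Q = 359 * 8 * 45.5
Q = 130676.0 W


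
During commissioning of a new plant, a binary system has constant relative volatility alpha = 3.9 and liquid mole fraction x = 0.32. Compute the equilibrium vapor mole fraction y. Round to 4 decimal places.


y = alpha*x / (1 + (alpha-1)*x)
y = 3.9*0.32 / (1 + (3.9-1)*0.32)
y = 1.248 / (1 + 0.928)
y = 1.248 / 1.928
y = 0.6473


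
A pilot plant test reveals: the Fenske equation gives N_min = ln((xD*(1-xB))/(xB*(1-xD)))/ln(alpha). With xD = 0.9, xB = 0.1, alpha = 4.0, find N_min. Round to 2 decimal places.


N_min = ln((xD*(1-xB))/(xB*(1-xD))) / ln(alpha)
Numerator inside ln: 0.81 / 0.01 = 81.0
ln(81.0) = 4.394449
ln(alpha) = ln(4.0) = 1.386294
N_min = 4.394449 / 1.386294 = 3.17


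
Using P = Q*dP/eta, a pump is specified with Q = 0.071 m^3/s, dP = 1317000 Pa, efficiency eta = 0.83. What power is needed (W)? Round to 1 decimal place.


P = Q * dP / eta
P = 0.071 * 1317000 / 0.83
P = 93507.0 / 0.83
P = 112659.0 W


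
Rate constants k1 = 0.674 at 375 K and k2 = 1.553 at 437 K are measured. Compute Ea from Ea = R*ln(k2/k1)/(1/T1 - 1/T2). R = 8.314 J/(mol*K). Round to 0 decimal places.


Ea = R * ln(k2/k1) / (1/T1 - 1/T2)
ln(k2/k1) = ln(1.553/0.674) = 0.8347137
1/T1 - 1/T2 = 1/375 - 1/437 = 0.000378337147
Ea = 8.314 * 0.8347137 / 0.000378337147
Ea = 18343 J/mol


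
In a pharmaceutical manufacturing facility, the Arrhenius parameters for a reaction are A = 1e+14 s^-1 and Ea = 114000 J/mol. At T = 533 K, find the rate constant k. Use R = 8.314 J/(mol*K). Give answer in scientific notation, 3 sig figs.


k = A * exp(-Ea/(R*T))
k = 1e+14 * exp(-114000 / (8.314 * 533))
k = 1e+14 * exp(-25.725725)
k = 6.72e+02


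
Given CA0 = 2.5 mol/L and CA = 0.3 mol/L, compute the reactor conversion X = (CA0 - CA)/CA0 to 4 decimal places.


X = (CA0 - CA) / CA0
X = (2.5 - 0.3) / 2.5
X = 2.2 / 2.5
X = 0.8800


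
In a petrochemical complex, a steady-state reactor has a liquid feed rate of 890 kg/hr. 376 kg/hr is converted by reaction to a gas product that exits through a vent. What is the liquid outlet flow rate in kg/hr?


Steady-state mass balance on the main outlet: F_out = F_in - F_removed
F_out = 890 - 376
F_out = 514 kg/hr


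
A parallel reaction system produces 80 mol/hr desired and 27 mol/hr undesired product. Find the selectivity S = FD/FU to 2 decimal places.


S = desired product rate / undesired product rate
S = 80 / 27
S = 2.96


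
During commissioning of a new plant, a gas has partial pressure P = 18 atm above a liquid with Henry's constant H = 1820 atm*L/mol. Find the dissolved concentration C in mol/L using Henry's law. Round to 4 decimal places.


C = P / H
C = 18 / 1820
C = 0.0099 mol/L


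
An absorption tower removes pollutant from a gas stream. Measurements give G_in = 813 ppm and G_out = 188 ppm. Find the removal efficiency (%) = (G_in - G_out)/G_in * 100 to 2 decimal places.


Efficiency = (G_in - G_out) / G_in * 100%
Efficiency = (813 - 188) / 813 * 100
Efficiency = 625 / 813 * 100
Efficiency = 76.88%


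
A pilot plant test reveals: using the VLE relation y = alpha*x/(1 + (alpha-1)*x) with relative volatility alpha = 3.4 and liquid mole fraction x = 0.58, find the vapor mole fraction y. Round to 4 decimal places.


y = alpha*x / (1 + (alpha-1)*x)
y = 3.4*0.58 / (1 + (3.4-1)*0.58)
y = 1.972 / (1 + 1.392)
y = 1.972 / 2.392
y = 0.8244


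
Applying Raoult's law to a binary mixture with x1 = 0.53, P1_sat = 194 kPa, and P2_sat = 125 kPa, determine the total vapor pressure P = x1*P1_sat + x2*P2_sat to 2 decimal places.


P = x1*P1_sat + x2*P2_sat
x2 = 1 - x1 = 1 - 0.53 = 0.47
P = 0.53*194 + 0.47*125
P = 102.82 + 58.75
P = 161.57 kPa


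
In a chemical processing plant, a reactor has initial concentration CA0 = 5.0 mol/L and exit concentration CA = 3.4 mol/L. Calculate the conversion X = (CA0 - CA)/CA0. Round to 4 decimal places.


X = (CA0 - CA) / CA0
X = (5.0 - 3.4) / 5.0
X = 1.6 / 5.0
X = 0.3200


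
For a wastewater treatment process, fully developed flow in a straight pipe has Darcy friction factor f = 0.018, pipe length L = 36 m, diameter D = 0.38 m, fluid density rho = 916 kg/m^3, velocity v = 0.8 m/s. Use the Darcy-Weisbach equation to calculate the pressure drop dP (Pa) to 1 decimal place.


dP = f * (L/D) * (rho*v^2/2)
dP = 0.018 * (36/0.38) * (916*0.8^2/2)
L/D = 94.73684211
rho*v^2/2 = 916*0.64/2 = 293.12
dP = 0.018 * 94.73684211 * 293.12
dP = 499.8 Pa


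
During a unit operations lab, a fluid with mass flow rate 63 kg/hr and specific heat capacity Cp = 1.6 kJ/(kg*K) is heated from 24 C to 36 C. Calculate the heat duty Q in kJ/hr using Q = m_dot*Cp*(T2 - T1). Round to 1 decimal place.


Q = m_dot * Cp * (T2 - T1)
Q = 63 * 1.6 * (36 - 24)
Q = 63 * 1.6 * 12
Q = 1209.6 kJ/hr


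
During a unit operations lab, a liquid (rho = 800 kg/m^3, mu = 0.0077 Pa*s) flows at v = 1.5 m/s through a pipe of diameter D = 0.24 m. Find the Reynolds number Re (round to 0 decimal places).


Re = rho * v * D / mu
Re = 800 * 1.5 * 0.24 / 0.0077
Re = 288.0 / 0.0077
Re = 37403


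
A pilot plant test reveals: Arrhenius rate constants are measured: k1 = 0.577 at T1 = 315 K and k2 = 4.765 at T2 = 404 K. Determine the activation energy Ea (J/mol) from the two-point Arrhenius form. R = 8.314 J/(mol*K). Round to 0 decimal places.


Ea = R * ln(k2/k1) / (1/T1 - 1/T2)
ln(k2/k1) = ln(4.765/0.577) = 2.1112105
1/T1 - 1/T2 = 1/315 - 1/404 = 0.00069935565
Ea = 8.314 * 2.1112105 / 0.00069935565
Ea = 25098 J/mol


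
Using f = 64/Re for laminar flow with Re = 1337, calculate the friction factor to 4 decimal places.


f = 64 / Re
f = 64 / 1337
f = 0.0479


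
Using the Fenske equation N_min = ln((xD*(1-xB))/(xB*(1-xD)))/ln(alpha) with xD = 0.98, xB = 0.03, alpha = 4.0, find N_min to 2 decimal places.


N_min = ln((xD*(1-xB))/(xB*(1-xD))) / ln(alpha)
Numerator inside ln: 0.9506 / 0.0006 = 1584.333333
ln(1584.333333) = 7.367919
ln(alpha) = ln(4.0) = 1.386294
N_min = 7.367919 / 1.386294 = 5.31


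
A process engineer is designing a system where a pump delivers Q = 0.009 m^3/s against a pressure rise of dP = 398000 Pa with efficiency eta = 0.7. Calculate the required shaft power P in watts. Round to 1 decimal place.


P = Q * dP / eta
P = 0.009 * 398000 / 0.7
P = 3582.0 / 0.7
P = 5117.1 W


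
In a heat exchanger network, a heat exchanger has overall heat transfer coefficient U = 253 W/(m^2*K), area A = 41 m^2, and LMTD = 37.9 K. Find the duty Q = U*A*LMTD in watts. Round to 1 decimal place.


Q = U * A * LMTD
Q = 253 * 41 * 37.9
Q = 393136.7 W


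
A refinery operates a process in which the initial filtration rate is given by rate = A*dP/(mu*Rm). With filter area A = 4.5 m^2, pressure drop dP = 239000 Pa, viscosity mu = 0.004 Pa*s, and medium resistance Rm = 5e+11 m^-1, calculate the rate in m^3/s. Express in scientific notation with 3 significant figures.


rate = A * dP / (mu * Rm)
rate = 4.5 * 239000 / (0.004 * 5e+11)
rate = 1075500.0 / 2.000e+09
rate = 5.38e-04 m^3/s


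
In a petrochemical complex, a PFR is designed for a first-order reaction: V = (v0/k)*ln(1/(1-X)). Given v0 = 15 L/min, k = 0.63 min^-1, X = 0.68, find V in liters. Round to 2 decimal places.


V = (v0/k) * ln(1/(1-X))
V = (15/0.63) * ln(1/(1-0.68))
V = 23.809524 * ln(3.125)
V = 23.809524 * 1.139434
V = 27.13 L


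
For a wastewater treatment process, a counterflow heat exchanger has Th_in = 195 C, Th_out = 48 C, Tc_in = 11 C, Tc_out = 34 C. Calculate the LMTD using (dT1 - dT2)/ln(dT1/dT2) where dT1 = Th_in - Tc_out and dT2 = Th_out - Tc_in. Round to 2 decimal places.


dT1 = Th_in - Tc_out = 195 - 34 = 161
dT2 = Th_out - Tc_in = 48 - 11 = 37
LMTD = (dT1 - dT2) / ln(dT1/dT2)
LMTD = (161 - 37) / ln(161/37)
LMTD = 84.33 K


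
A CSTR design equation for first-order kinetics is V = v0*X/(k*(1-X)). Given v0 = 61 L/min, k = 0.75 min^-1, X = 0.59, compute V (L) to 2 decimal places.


V = v0 * X / (k * (1 - X))
V = 61 * 0.59 / (0.75 * (1 - 0.59))
V = 35.99 / (0.75 * 0.41)
V = 35.99 / 0.3075
V = 117.04 L


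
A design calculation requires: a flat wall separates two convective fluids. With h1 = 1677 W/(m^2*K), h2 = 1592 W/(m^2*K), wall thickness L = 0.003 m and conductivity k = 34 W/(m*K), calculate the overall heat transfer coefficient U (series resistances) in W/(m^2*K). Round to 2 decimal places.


1/U = 1/h1 + L/k + 1/h2
1/U = 1/1677 + 0.003/34 + 1/1592
1/U = 0.0005963029 + 8.82353e-05 + 0.0006281407
1/U = 0.0013126789
U = 761.80 W/(m^2*K)


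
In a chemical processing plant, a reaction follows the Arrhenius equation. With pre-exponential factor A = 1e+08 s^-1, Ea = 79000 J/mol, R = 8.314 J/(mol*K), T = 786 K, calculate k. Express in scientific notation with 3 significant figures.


k = A * exp(-Ea/(R*T))
k = 1e+08 * exp(-79000 / (8.314 * 786))
k = 1e+08 * exp(-12.089115)
k = 5.62e+02


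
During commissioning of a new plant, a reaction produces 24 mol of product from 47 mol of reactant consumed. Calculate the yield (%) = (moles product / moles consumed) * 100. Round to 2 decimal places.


Yield = (moles product / moles consumed) * 100%
Yield = (24 / 47) * 100
Yield = 0.5106 * 100
Yield = 51.06%


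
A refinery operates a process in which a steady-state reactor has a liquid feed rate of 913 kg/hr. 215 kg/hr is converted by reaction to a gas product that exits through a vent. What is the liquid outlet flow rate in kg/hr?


Steady-state mass balance on the main outlet: F_out = F_in - F_removed
F_out = 913 - 215
F_out = 698 kg/hr


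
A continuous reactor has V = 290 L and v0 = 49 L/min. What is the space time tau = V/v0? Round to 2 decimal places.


tau = V / v0
tau = 290 / 49
tau = 5.92 min


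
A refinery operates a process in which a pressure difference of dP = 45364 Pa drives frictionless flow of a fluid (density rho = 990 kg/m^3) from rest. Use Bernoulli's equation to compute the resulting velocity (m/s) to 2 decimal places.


v = sqrt(2*dP/rho)
v = sqrt(2*45364/990)
v = sqrt(91.644444)
v = 9.57 m/s


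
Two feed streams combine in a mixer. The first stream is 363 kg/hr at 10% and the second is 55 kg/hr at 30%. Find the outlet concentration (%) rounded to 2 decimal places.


Mass balance on solute: F1*x1 + F2*x2 = F3*x3
F3 = F1 + F2 = 363 + 55 = 418 kg/hr
x3 = (F1*x1 + F2*x2)/F3
x3 = (363*0.1 + 55*0.3) / 418
x3 = 12.63%


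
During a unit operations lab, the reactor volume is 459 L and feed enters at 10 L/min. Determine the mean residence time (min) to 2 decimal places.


tau = V / v0
tau = 459 / 10
tau = 45.90 min


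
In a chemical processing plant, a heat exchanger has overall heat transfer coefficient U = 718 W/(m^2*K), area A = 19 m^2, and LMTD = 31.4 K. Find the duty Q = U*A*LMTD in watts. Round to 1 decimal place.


Q = U * A * LMTD
Q = 718 * 19 * 31.4
Q = 428358.8 W


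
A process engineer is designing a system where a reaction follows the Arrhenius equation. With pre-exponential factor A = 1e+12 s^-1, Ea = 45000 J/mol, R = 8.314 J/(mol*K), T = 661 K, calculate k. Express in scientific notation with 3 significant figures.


k = A * exp(-Ea/(R*T))
k = 1e+12 * exp(-45000 / (8.314 * 661))
k = 1e+12 * exp(-8.188437)
k = 2.78e+08


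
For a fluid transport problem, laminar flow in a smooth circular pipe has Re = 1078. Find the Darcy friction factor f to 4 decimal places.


f = 64 / Re
f = 64 / 1078
f = 0.0594


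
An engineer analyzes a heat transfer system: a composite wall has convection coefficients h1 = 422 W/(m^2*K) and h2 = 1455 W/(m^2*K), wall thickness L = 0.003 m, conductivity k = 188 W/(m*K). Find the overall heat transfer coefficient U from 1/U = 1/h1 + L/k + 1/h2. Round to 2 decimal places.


1/U = 1/h1 + L/k + 1/h2
1/U = 1/422 + 0.003/188 + 1/1455
1/U = 0.0023696682 + 1.59574e-05 + 0.0006872852
1/U = 0.0030729108
U = 325.42 W/(m^2*K)


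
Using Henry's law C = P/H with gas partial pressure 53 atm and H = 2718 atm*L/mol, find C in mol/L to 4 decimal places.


C = P / H
C = 53 / 2718
C = 0.0195 mol/L


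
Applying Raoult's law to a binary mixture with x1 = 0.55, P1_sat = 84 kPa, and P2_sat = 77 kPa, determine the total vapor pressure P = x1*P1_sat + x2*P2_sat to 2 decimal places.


P = x1*P1_sat + x2*P2_sat
x2 = 1 - x1 = 1 - 0.55 = 0.45
P = 0.55*84 + 0.45*77
P = 46.2 + 34.65
P = 80.85 kPa


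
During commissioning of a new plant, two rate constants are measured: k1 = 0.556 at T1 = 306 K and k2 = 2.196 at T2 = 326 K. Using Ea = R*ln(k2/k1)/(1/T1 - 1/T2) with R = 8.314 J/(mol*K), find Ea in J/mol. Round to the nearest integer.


Ea = R * ln(k2/k1) / (1/T1 - 1/T2)
ln(k2/k1) = ln(2.196/0.556) = 1.3736245
1/T1 - 1/T2 = 1/306 - 1/326 = 0.000200489194
Ea = 8.314 * 1.3736245 / 0.000200489194
Ea = 56962 J/mol


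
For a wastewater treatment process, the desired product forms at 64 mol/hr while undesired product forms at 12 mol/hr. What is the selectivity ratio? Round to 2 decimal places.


S = desired product rate / undesired product rate
S = 64 / 12
S = 5.33


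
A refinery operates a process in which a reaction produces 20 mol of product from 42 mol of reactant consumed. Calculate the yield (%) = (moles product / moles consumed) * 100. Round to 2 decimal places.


Yield = (moles product / moles consumed) * 100%
Yield = (20 / 42) * 100
Yield = 0.4762 * 100
Yield = 47.62%


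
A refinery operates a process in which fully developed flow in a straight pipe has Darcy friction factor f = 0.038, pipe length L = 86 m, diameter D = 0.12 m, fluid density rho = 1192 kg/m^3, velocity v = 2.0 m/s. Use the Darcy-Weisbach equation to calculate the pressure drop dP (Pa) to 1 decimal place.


dP = f * (L/D) * (rho*v^2/2)
dP = 0.038 * (86/0.12) * (1192*2.0^2/2)
L/D = 716.66666667
rho*v^2/2 = 1192*4.0/2 = 2384.0
dP = 0.038 * 716.66666667 * 2384.0
dP = 64924.3 Pa


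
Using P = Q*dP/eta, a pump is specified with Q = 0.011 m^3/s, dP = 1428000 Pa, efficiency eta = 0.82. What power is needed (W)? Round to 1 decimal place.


P = Q * dP / eta
P = 0.011 * 1428000 / 0.82
P = 15708.0 / 0.82
P = 19156.1 W


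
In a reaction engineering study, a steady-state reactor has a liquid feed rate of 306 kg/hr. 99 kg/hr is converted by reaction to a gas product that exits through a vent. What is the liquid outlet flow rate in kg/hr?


Steady-state mass balance on the main outlet: F_out = F_in - F_removed
F_out = 306 - 99
F_out = 207 kg/hr


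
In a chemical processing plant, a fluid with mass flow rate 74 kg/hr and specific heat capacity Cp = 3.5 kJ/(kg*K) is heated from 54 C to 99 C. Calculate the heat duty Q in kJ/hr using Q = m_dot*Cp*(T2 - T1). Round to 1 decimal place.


Q = m_dot * Cp * (T2 - T1)
Q = 74 * 3.5 * (99 - 54)
Q = 74 * 3.5 * 45
Q = 11655.0 kJ/hr


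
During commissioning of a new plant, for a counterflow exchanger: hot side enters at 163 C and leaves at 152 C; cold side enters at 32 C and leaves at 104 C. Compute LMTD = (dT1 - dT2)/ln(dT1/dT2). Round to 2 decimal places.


dT1 = Th_in - Tc_out = 163 - 104 = 59
dT2 = Th_out - Tc_in = 152 - 32 = 120
LMTD = (dT1 - dT2) / ln(dT1/dT2)
LMTD = (59 - 120) / ln(59/120)
LMTD = 85.92 K


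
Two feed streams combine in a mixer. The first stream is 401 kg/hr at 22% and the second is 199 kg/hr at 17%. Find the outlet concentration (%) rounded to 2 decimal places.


Mass balance on solute: F1*x1 + F2*x2 = F3*x3
F3 = F1 + F2 = 401 + 199 = 600 kg/hr
x3 = (F1*x1 + F2*x2)/F3
x3 = (401*0.22 + 199*0.17) / 600
x3 = 20.34%


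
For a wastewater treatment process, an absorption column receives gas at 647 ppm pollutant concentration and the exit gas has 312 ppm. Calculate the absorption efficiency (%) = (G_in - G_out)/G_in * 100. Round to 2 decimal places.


Efficiency = (G_in - G_out) / G_in * 100%
Efficiency = (647 - 312) / 647 * 100
Efficiency = 335 / 647 * 100
Efficiency = 51.78%


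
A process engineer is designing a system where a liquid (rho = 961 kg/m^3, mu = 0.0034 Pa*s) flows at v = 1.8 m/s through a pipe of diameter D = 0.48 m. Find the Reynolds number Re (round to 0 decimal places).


Re = rho * v * D / mu
Re = 961 * 1.8 * 0.48 / 0.0034
Re = 830.304 / 0.0034
Re = 244207


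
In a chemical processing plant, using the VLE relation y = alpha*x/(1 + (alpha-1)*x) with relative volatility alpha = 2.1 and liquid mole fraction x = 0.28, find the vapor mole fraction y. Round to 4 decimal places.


y = alpha*x / (1 + (alpha-1)*x)
y = 2.1*0.28 / (1 + (2.1-1)*0.28)
y = 0.588 / (1 + 0.308)
y = 0.588 / 1.308
y = 0.4495


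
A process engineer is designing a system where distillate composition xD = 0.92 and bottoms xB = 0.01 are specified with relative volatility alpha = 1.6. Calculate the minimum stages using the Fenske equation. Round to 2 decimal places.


N_min = ln((xD*(1-xB))/(xB*(1-xD))) / ln(alpha)
Numerator inside ln: 0.9108 / 0.0008 = 1138.5
ln(1138.5) = 7.037467
ln(alpha) = ln(1.6) = 0.470004
N_min = 7.037467 / 0.470004 = 14.97
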